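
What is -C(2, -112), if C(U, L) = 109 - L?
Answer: -221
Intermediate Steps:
-C(2, -112) = -(109 - 1*(-112)) = -(109 + 112) = -1*221 = -221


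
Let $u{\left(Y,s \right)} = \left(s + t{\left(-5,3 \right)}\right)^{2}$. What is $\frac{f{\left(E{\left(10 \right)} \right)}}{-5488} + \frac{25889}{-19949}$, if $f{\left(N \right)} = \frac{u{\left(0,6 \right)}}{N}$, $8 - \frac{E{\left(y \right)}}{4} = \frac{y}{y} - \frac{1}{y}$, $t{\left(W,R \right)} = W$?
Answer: $- \frac{20175293889}{15546175904} \approx -1.2978$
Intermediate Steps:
$E{\left(y \right)} = 28 + \frac{4}{y}$ ($E{\left(y \right)} = 32 - 4 \left(\frac{y}{y} - \frac{1}{y}\right) = 32 - 4 \left(1 - \frac{1}{y}\right) = 32 - \left(4 - \frac{4}{y}\right) = 28 + \frac{4}{y}$)
$u{\left(Y,s \right)} = \left(-5 + s\right)^{2}$ ($u{\left(Y,s \right)} = \left(s - 5\right)^{2} = \left(-5 + s\right)^{2}$)
$f{\left(N \right)} = \frac{1}{N}$ ($f{\left(N \right)} = \frac{\left(-5 + 6\right)^{2}}{N} = \frac{1^{2}}{N} = 1 \frac{1}{N} = \frac{1}{N}$)
$\frac{f{\left(E{\left(10 \right)} \right)}}{-5488} + \frac{25889}{-19949} = \frac{1}{\left(28 + \frac{4}{10}\right) \left(-5488\right)} + \frac{25889}{-19949} = \frac{1}{28 + 4 \cdot \frac{1}{10}} \left(- \frac{1}{5488}\right) + 25889 \left(- \frac{1}{19949}\right) = \frac{1}{28 + \frac{2}{5}} \left(- \frac{1}{5488}\right) - \frac{25889}{19949} = \frac{1}{\frac{142}{5}} \left(- \frac{1}{5488}\right) - \frac{25889}{19949} = \frac{5}{142} \left(- \frac{1}{5488}\right) - \frac{25889}{19949} = - \frac{5}{779296} - \frac{25889}{19949} = - \frac{20175293889}{15546175904}$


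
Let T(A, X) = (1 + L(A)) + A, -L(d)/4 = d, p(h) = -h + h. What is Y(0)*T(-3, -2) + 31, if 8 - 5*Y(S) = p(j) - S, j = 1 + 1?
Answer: 47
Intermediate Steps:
j = 2
p(h) = 0
L(d) = -4*d
Y(S) = 8/5 + S/5 (Y(S) = 8/5 - (0 - S)/5 = 8/5 - (-1)*S/5 = 8/5 + S/5)
T(A, X) = 1 - 3*A (T(A, X) = (1 - 4*A) + A = 1 - 3*A)
Y(0)*T(-3, -2) + 31 = (8/5 + (1/5)*0)*(1 - 3*(-3)) + 31 = (8/5 + 0)*(1 + 9) + 31 = (8/5)*10 + 31 = 16 + 31 = 47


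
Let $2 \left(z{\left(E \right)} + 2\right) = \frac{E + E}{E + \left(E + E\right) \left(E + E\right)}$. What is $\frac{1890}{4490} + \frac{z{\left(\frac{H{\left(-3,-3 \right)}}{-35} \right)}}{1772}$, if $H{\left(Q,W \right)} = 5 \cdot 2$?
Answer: $\frac{330867}{795628} \approx 0.41586$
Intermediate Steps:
$H{\left(Q,W \right)} = 10$
$z{\left(E \right)} = -2 + \frac{E}{E + 4 E^{2}}$ ($z{\left(E \right)} = -2 + \frac{\left(E + E\right) \frac{1}{E + \left(E + E\right) \left(E + E\right)}}{2} = -2 + \frac{2 E \frac{1}{E + 2 E 2 E}}{2} = -2 + \frac{2 E \frac{1}{E + 4 E^{2}}}{2} = -2 + \frac{E}{E + 4 E^{2}}$)
$\frac{1890}{4490} + \frac{z{\left(\frac{H{\left(-3,-3 \right)}}{-35} \right)}}{1772} = \frac{1890}{4490} + \frac{\frac{1}{1 + 4 \frac{10}{-35}} \left(-1 - 8 \frac{10}{-35}\right)}{1772} = 1890 \cdot \frac{1}{4490} + \frac{-1 - 8 \cdot 10 \left(- \frac{1}{35}\right)}{1 + 4 \cdot 10 \left(- \frac{1}{35}\right)} \frac{1}{1772} = \frac{189}{449} + \frac{-1 - - \frac{16}{7}}{1 + 4 \left(- \frac{2}{7}\right)} \frac{1}{1772} = \frac{189}{449} + \frac{-1 + \frac{16}{7}}{1 - \frac{8}{7}} \cdot \frac{1}{1772} = \frac{189}{449} + \frac{1}{- \frac{1}{7}} \cdot \frac{9}{7} \cdot \frac{1}{1772} = \frac{189}{449} + \left(-7\right) \frac{9}{7} \cdot \frac{1}{1772} = \frac{189}{449} - \frac{9}{1772} = \frac{330867}{795628}$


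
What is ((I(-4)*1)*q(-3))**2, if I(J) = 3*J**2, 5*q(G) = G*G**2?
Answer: 1679616/25 ≈ 67185.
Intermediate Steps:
q(G) = G**3/5 (q(G) = (G*G**2)/5 = G**3/5)
((I(-4)*1)*q(-3))**2 = (((3*(-4)**2)*1)*((1/5)*(-3)**3))**2 = (((3*16)*1)*((1/5)*(-27)))**2 = ((48*1)*(-27/5))**2 = (48*(-27/5))**2 = (-1296/5)**2 = 1679616/25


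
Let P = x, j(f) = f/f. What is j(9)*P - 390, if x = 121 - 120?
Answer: -389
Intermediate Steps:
x = 1
j(f) = 1
P = 1
j(9)*P - 390 = 1*1 - 390 = 1 - 390 = -389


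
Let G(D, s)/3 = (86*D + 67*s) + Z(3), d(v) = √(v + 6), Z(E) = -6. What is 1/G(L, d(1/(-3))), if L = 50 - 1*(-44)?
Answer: 8078/195685939 - 67*√51/587057817 ≈ 4.0465e-5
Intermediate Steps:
L = 94 (L = 50 + 44 = 94)
d(v) = √(6 + v)
G(D, s) = -18 + 201*s + 258*D (G(D, s) = 3*((86*D + 67*s) - 6) = 3*((67*s + 86*D) - 6) = 3*(-6 + 67*s + 86*D) = -18 + 201*s + 258*D)
1/G(L, d(1/(-3))) = 1/(-18 + 201*√(6 + 1/(-3)) + 258*94) = 1/(-18 + 201*√(6 + 1*(-⅓)) + 24252) = 1/(-18 + 201*√(6 - ⅓) + 24252) = 1/(-18 + 201*√(17/3) + 24252) = 1/(-18 + 201*(√51/3) + 24252) = 1/(-18 + 67*√51 + 24252) = 1/(24234 + 67*√51)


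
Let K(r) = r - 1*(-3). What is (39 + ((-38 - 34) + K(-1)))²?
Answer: 961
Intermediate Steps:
K(r) = 3 + r (K(r) = r + 3 = 3 + r)
(39 + ((-38 - 34) + K(-1)))² = (39 + ((-38 - 34) + (3 - 1)))² = (39 + (-72 + 2))² = (39 - 70)² = (-31)² = 961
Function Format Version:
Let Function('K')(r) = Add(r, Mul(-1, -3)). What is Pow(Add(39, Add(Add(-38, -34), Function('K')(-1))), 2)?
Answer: 961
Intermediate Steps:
Function('K')(r) = Add(3, r) (Function('K')(r) = Add(r, 3) = Add(3, r))
Pow(Add(39, Add(Add(-38, -34), Function('K')(-1))), 2) = Pow(Add(39, Add(Add(-38, -34), Add(3, -1))), 2) = Pow(Add(39, Add(-72, 2)), 2) = Pow(Add(39, -70), 2) = Pow(-31, 2) = 961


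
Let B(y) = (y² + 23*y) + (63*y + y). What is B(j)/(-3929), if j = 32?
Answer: -3808/3929 ≈ -0.96920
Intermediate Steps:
B(y) = y² + 87*y (B(y) = (y² + 23*y) + 64*y = y² + 87*y)
B(j)/(-3929) = (32*(87 + 32))/(-3929) = (32*119)*(-1/3929) = 3808*(-1/3929) = -3808/3929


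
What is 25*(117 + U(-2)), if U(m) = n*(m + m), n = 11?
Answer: 1825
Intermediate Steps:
U(m) = 22*m (U(m) = 11*(m + m) = 11*(2*m) = 22*m)
25*(117 + U(-2)) = 25*(117 + 22*(-2)) = 25*(117 - 44) = 25*73 = 1825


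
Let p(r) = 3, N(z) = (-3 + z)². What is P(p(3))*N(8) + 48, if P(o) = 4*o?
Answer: 348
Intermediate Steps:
P(p(3))*N(8) + 48 = (4*3)*(-3 + 8)² + 48 = 12*5² + 48 = 12*25 + 48 = 300 + 48 = 348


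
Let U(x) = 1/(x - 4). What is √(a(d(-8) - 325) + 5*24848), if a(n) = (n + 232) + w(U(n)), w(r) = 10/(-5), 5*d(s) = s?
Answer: √3103585/5 ≈ 352.34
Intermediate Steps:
d(s) = s/5
U(x) = 1/(-4 + x)
w(r) = -2 (w(r) = 10*(-⅕) = -2)
a(n) = 230 + n (a(n) = (n + 232) - 2 = (232 + n) - 2 = 230 + n)
√(a(d(-8) - 325) + 5*24848) = √((230 + ((⅕)*(-8) - 325)) + 5*24848) = √((230 + (-8/5 - 325)) + 124240) = √((230 - 1633/5) + 124240) = √(-483/5 + 124240) = √(620717/5) = √3103585/5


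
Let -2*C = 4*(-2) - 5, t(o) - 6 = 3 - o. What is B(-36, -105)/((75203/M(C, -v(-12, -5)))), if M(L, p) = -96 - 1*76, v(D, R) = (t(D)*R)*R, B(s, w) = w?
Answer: 18060/75203 ≈ 0.24015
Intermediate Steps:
t(o) = 9 - o (t(o) = 6 + (3 - o) = 9 - o)
v(D, R) = R**2*(9 - D) (v(D, R) = ((9 - D)*R)*R = (R*(9 - D))*R = R**2*(9 - D))
C = 13/2 (C = -(4*(-2) - 5)/2 = -(-8 - 5)/2 = -1/2*(-13) = 13/2 ≈ 6.5000)
M(L, p) = -172 (M(L, p) = -96 - 76 = -172)
B(-36, -105)/((75203/M(C, -v(-12, -5)))) = -105/(75203/(-172)) = -105/(75203*(-1/172)) = -105/(-75203/172) = -105*(-172/75203) = 18060/75203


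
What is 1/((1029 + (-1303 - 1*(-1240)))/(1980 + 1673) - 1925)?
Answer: -3653/7031059 ≈ -0.00051955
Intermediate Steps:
1/((1029 + (-1303 - 1*(-1240)))/(1980 + 1673) - 1925) = 1/((1029 + (-1303 + 1240))/3653 - 1925) = 1/((1029 - 63)*(1/3653) - 1925) = 1/(966*(1/3653) - 1925) = 1/(966/3653 - 1925) = 1/(-7031059/3653) = -3653/7031059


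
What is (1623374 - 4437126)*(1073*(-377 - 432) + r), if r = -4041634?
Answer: 13814652870632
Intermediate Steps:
(1623374 - 4437126)*(1073*(-377 - 432) + r) = (1623374 - 4437126)*(1073*(-377 - 432) - 4041634) = -2813752*(1073*(-809) - 4041634) = -2813752*(-868057 - 4041634) = -2813752*(-4909691) = 13814652870632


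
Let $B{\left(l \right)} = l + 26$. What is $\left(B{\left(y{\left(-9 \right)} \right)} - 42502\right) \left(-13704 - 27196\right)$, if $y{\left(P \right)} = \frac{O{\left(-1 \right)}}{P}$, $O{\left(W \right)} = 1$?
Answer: $\frac{15635456500}{9} \approx 1.7373 \cdot 10^{9}$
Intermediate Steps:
$y{\left(P \right)} = \frac{1}{P}$ ($y{\left(P \right)} = 1 \frac{1}{P} = \frac{1}{P}$)
$B{\left(l \right)} = 26 + l$
$\left(B{\left(y{\left(-9 \right)} \right)} - 42502\right) \left(-13704 - 27196\right) = \left(\left(26 + \frac{1}{-9}\right) - 42502\right) \left(-13704 - 27196\right) = \left(\left(26 - \frac{1}{9}\right) - 42502\right) \left(-40900\right) = \left(\frac{233}{9} - 42502\right) \left(-40900\right) = \left(- \frac{382285}{9}\right) \left(-40900\right) = \frac{15635456500}{9}$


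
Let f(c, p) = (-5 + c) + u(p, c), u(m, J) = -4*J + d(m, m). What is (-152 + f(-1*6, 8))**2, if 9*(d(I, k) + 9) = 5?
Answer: 1760929/81 ≈ 21740.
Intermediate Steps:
d(I, k) = -76/9 (d(I, k) = -9 + (1/9)*5 = -9 + 5/9 = -76/9)
u(m, J) = -76/9 - 4*J (u(m, J) = -4*J - 76/9 = -76/9 - 4*J)
f(c, p) = -121/9 - 3*c (f(c, p) = (-5 + c) + (-76/9 - 4*c) = -121/9 - 3*c)
(-152 + f(-1*6, 8))**2 = (-152 + (-121/9 - (-3)*6))**2 = (-152 + (-121/9 - 3*(-6)))**2 = (-152 + (-121/9 + 18))**2 = (-152 + 41/9)**2 = (-1327/9)**2 = 1760929/81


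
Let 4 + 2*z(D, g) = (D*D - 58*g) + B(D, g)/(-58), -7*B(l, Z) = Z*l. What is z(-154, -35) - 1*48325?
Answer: -2055947/58 ≈ -35447.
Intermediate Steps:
B(l, Z) = -Z*l/7
z(D, g) = -2 + D²/2 - 29*g + D*g/812 (z(D, g) = -2 + ((D*D - 58*g) - g*D/7/(-58))/2 = -2 + ((D² - 58*g) - D*g/7*(-1/58))/2 = -2 + ((D² - 58*g) + D*g/406)/2 = -2 + (D² - 58*g + D*g/406)/2 = -2 + (D²/2 - 29*g + D*g/812) = -2 + D²/2 - 29*g + D*g/812)
z(-154, -35) - 1*48325 = (-2 + (½)*(-154)² - 29*(-35) + (1/812)*(-154)*(-35)) - 1*48325 = (-2 + (½)*23716 + 1015 + 385/58) - 48325 = (-2 + 11858 + 1015 + 385/58) - 48325 = 746903/58 - 48325 = -2055947/58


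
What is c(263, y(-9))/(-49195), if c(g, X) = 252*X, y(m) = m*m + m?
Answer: -18144/49195 ≈ -0.36882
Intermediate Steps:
y(m) = m + m² (y(m) = m² + m = m + m²)
c(263, y(-9))/(-49195) = (252*(-9*(1 - 9)))/(-49195) = (252*(-9*(-8)))*(-1/49195) = (252*72)*(-1/49195) = 18144*(-1/49195) = -18144/49195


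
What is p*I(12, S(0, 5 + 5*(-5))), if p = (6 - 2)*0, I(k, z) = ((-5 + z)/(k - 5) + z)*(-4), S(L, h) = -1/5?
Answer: 0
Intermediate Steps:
S(L, h) = -1/5 (S(L, h) = -1*1/5 = -1/5)
I(k, z) = -4*z - 4*(-5 + z)/(-5 + k) (I(k, z) = ((-5 + z)/(-5 + k) + z)*(-4) = (z + (-5 + z)/(-5 + k))*(-4) = -4*z - 4*(-5 + z)/(-5 + k))
p = 0 (p = 4*0 = 0)
p*I(12, S(0, 5 + 5*(-5))) = 0*(4*(5 + 4*(-1/5) - 1*12*(-1/5))/(-5 + 12)) = 0*(4*(5 - 4/5 + 12/5)/7) = 0*(4*(1/7)*(33/5)) = 0*(132/35) = 0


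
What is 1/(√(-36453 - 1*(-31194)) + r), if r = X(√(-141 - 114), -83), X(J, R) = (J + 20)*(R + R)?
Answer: I/(-√5259 - 3320*I + 166*√255) ≈ -0.00018789 + 0.00014591*I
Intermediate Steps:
X(J, R) = 2*R*(20 + J) (X(J, R) = (20 + J)*(2*R) = 2*R*(20 + J))
r = -3320 - 166*I*√255 (r = 2*(-83)*(20 + √(-141 - 114)) = 2*(-83)*(20 + √(-255)) = 2*(-83)*(20 + I*√255) = -3320 - 166*I*√255 ≈ -3320.0 - 2650.8*I)
1/(√(-36453 - 1*(-31194)) + r) = 1/(√(-36453 - 1*(-31194)) + (-3320 - 166*I*√255)) = 1/(√(-36453 + 31194) + (-3320 - 166*I*√255)) = 1/(√(-5259) + (-3320 - 166*I*√255)) = 1/(I*√5259 + (-3320 - 166*I*√255)) = 1/(-3320 + I*√5259 - 166*I*√255)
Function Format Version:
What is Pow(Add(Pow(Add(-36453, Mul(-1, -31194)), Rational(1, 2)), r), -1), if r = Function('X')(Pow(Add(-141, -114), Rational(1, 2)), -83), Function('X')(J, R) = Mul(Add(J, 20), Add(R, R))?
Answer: Mul(I, Pow(Add(Mul(-1, Pow(5259, Rational(1, 2))), Mul(-3320, I), Mul(166, Pow(255, Rational(1, 2)))), -1)) ≈ Add(-0.00018789, Mul(0.00014591, I))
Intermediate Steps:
Function('X')(J, R) = Mul(2, R, Add(20, J)) (Function('X')(J, R) = Mul(Add(20, J), Mul(2, R)) = Mul(2, R, Add(20, J)))
r = Add(-3320, Mul(-166, I, Pow(255, Rational(1, 2)))) (r = Mul(2, -83, Add(20, Pow(Add(-141, -114), Rational(1, 2)))) = Mul(2, -83, Add(20, Pow(-255, Rational(1, 2)))) = Mul(2, -83, Add(20, Mul(I, Pow(255, Rational(1, 2))))) = Add(-3320, Mul(-166, I, Pow(255, Rational(1, 2)))) ≈ Add(-3320.0, Mul(-2650.8, I)))
Pow(Add(Pow(Add(-36453, Mul(-1, -31194)), Rational(1, 2)), r), -1) = Pow(Add(Pow(Add(-36453, Mul(-1, -31194)), Rational(1, 2)), Add(-3320, Mul(-166, I, Pow(255, Rational(1, 2))))), -1) = Pow(Add(Pow(Add(-36453, 31194), Rational(1, 2)), Add(-3320, Mul(-166, I, Pow(255, Rational(1, 2))))), -1) = Pow(Add(Pow(-5259, Rational(1, 2)), Add(-3320, Mul(-166, I, Pow(255, Rational(1, 2))))), -1) = Pow(Add(Mul(I, Pow(5259, Rational(1, 2))), Add(-3320, Mul(-166, I, Pow(255, Rational(1, 2))))), -1) = Pow(Add(-3320, Mul(I, Pow(5259, Rational(1, 2))), Mul(-166, I, Pow(255, Rational(1, 2)))), -1)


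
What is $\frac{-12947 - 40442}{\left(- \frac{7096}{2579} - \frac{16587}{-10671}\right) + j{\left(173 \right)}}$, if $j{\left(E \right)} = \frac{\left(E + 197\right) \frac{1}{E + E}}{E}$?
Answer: $\frac{14658151295241643}{326958668094} \approx 44832.0$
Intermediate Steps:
$j{\left(E \right)} = \frac{197 + E}{2 E^{2}}$ ($j{\left(E \right)} = \frac{\left(197 + E\right) \frac{1}{2 E}}{E} = \frac{\frac{1}{2} \frac{1}{E} \left(197 + E\right)}{E} = \frac{197 + E}{2 E^{2}}$)
$\frac{-12947 - 40442}{\left(- \frac{7096}{2579} - \frac{16587}{-10671}\right) + j{\left(173 \right)}} = \frac{-12947 - 40442}{\left(- \frac{7096}{2579} - \frac{16587}{-10671}\right) + \frac{197 + 173}{2 \cdot 29929}} = - \frac{53389}{\left(\left(-7096\right) \frac{1}{2579} - - \frac{5529}{3557}\right) + \frac{1}{2} \cdot \frac{1}{29929} \cdot 370} = - \frac{53389}{\left(- \frac{7096}{2579} + \frac{5529}{3557}\right) + \frac{185}{29929}} = - \frac{53389}{- \frac{10981181}{9173503} + \frac{185}{29929}} = - \frac{53389}{- \frac{326958668094}{274553771287}} = \left(-53389\right) \left(- \frac{274553771287}{326958668094}\right) = \frac{14658151295241643}{326958668094}$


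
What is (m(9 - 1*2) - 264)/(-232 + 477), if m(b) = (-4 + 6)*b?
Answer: -50/49 ≈ -1.0204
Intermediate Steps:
m(b) = 2*b
(m(9 - 1*2) - 264)/(-232 + 477) = (2*(9 - 1*2) - 264)/(-232 + 477) = (2*(9 - 2) - 264)/245 = (2*7 - 264)*(1/245) = (14 - 264)*(1/245) = -250*1/245 = -50/49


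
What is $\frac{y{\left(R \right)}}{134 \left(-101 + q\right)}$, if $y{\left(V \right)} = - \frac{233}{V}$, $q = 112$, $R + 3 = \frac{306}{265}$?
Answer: $\frac{61745}{720786} \approx 0.085663$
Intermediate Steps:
$R = - \frac{489}{265}$ ($R = -3 + \frac{306}{265} = - \frac{489}{265} \approx -1.8453$)
$\frac{y{\left(R \right)}}{134 \left(-101 + q\right)} = \frac{\left(-233\right) \frac{1}{- \frac{489}{265}}}{134 \left(-101 + 112\right)} = \frac{\left(-233\right) \left(- \frac{265}{489}\right)}{134 \cdot 11} = \frac{61745}{489 \cdot 1474} = \frac{61745}{489} \cdot \frac{1}{1474} = \frac{61745}{720786}$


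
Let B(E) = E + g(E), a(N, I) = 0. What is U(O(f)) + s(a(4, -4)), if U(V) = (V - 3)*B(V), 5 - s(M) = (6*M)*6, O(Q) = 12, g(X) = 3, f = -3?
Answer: 140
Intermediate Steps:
B(E) = 3 + E (B(E) = E + 3 = 3 + E)
s(M) = 5 - 36*M (s(M) = 5 - 6*M*6 = 5 - 36*M)
U(V) = (-3 + V)*(3 + V) (U(V) = (V - 3)*(3 + V) = (-3 + V)*(3 + V))
U(O(f)) + s(a(4, -4)) = (-9 + 12²) + (5 - 36*0) = (-9 + 144) + (5 + 0) = 135 + 5 = 140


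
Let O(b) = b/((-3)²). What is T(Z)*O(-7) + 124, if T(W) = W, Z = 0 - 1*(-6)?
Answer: 358/3 ≈ 119.33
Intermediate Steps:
Z = 6 (Z = 0 + 6 = 6)
O(b) = b/9
T(Z)*O(-7) + 124 = 6*((⅑)*(-7)) + 124 = 6*(-7/9) + 124 = -14/3 + 124 = 358/3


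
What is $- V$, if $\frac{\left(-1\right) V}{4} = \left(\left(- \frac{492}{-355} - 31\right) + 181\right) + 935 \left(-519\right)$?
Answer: $- \frac{688861332}{355} \approx -1.9405 \cdot 10^{6}$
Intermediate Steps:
$V = \frac{688861332}{355}$ ($V = - 4 \left(\left(\left(- \frac{492}{-355} - 31\right) + 181\right) + 935 \left(-519\right)\right) = - 4 \left(\left(\left(\left(-492\right) \left(- \frac{1}{355}\right) - 31\right) + 181\right) - 485265\right) = - 4 \left(\left(\left(\frac{492}{355} - 31\right) + 181\right) - 485265\right) = - 4 \left(\left(- \frac{10513}{355} + 181\right) - 485265\right) = - 4 \left(\frac{53742}{355} - 485265\right) = \left(-4\right) \left(- \frac{172215333}{355}\right) = \frac{688861332}{355} \approx 1.9405 \cdot 10^{6}$)
$- V = \left(-1\right) \frac{688861332}{355} = - \frac{688861332}{355}$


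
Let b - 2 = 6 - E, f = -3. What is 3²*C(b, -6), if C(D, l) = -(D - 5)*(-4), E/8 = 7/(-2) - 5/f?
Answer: 636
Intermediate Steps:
E = -44/3 (E = 8*(7/(-2) - 5/(-3)) = 8*(7*(-½) - 5*(-⅓)) = 8*(-7/2 + 5/3) = 8*(-11/6) = -44/3 ≈ -14.667)
b = 68/3 (b = 2 + (6 - 1*(-44/3)) = 2 + (6 + 44/3) = 2 + 62/3 = 68/3 ≈ 22.667)
C(D, l) = -20 + 4*D (C(D, l) = -(-5 + D)*(-4) = -(20 - 4*D) = -20 + 4*D)
3²*C(b, -6) = 3²*(-20 + 4*(68/3)) = 9*(-20 + 272/3) = 9*(212/3) = 636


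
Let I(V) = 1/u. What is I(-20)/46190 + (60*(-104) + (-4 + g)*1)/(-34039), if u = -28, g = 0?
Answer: 8075456041/44023319480 ≈ 0.18344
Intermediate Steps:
I(V) = -1/28 (I(V) = 1/(-28) = -1/28)
I(-20)/46190 + (60*(-104) + (-4 + g)*1)/(-34039) = -1/28/46190 + (60*(-104) + (-4 + 0)*1)/(-34039) = -1/28*1/46190 + (-6240 - 4*1)*(-1/34039) = -1/1293320 + (-6240 - 4)*(-1/34039) = -1/1293320 - 6244*(-1/34039) = -1/1293320 + 6244/34039 = 8075456041/44023319480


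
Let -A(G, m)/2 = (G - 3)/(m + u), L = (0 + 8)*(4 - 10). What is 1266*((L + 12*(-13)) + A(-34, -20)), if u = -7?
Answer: -2355604/9 ≈ -2.6173e+5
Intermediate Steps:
L = -48 (L = 8*(-6) = -48)
A(G, m) = -2*(-3 + G)/(-7 + m) (A(G, m) = -2*(G - 3)/(m - 7) = -2*(-3 + G)/(-7 + m))
1266*((L + 12*(-13)) + A(-34, -20)) = 1266*((-48 + 12*(-13)) + 2*(3 - 1*(-34))/(-7 - 20)) = 1266*((-48 - 156) + 2*(3 + 34)/(-27)) = 1266*(-204 + 2*(-1/27)*37) = 1266*(-204 - 74/27) = 1266*(-5582/27) = -2355604/9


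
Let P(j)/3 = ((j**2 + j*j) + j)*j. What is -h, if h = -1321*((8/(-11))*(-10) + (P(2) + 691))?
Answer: 11018461/11 ≈ 1.0017e+6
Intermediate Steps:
P(j) = 3*j*(j + 2*j**2) (P(j) = 3*(((j**2 + j*j) + j)*j) = 3*(((j**2 + j**2) + j)*j) = 3*((2*j**2 + j)*j) = 3*((j + 2*j**2)*j) = 3*(j*(j + 2*j**2)) = 3*j*(j + 2*j**2))
h = -11018461/11 (h = -1321*((8/(-11))*(-10) + (2**2*(3 + 6*2) + 691)) = -1321*(-1/11*8*(-10) + (4*(3 + 12) + 691)) = -1321*(-8/11*(-10) + (4*15 + 691)) = -1321*(80/11 + (60 + 691)) = -1321*(80/11 + 751) = -1321*8341/11 = -11018461/11 ≈ -1.0017e+6)
-h = -1*(-11018461/11) = 11018461/11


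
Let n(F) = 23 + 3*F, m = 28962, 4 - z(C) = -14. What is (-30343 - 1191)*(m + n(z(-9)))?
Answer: -915715826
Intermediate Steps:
z(C) = 18 (z(C) = 4 - 1*(-14) = 4 + 14 = 18)
(-30343 - 1191)*(m + n(z(-9))) = (-30343 - 1191)*(28962 + (23 + 3*18)) = -31534*(28962 + (23 + 54)) = -31534*(28962 + 77) = -31534*29039 = -915715826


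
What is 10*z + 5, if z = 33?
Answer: 335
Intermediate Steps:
10*z + 5 = 10*33 + 5 = 330 + 5 = 335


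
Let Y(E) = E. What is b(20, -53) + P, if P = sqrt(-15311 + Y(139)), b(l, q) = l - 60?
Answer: -40 + 2*I*sqrt(3793) ≈ -40.0 + 123.17*I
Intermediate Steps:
b(l, q) = -60 + l
P = 2*I*sqrt(3793) (P = sqrt(-15311 + 139) = sqrt(-15172) = 2*I*sqrt(3793) ≈ 123.17*I)
b(20, -53) + P = (-60 + 20) + 2*I*sqrt(3793) = -40 + 2*I*sqrt(3793)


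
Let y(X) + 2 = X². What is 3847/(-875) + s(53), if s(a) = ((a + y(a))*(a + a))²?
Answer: 80417737396153/875 ≈ 9.1906e+10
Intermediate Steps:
y(X) = -2 + X²
s(a) = 4*a²*(-2 + a + a²)² (s(a) = ((a + (-2 + a²))*(a + a))² = ((-2 + a + a²)*(2*a))² = (2*a*(-2 + a + a²))² = 4*a²*(-2 + a + a²)²)
3847/(-875) + s(53) = 3847/(-875) + 4*53²*(-2 + 53 + 53²)² = 3847*(-1/875) + 4*2809*(-2 + 53 + 2809)² = -3847/875 + 4*2809*2860² = -3847/875 + 4*2809*8179600 = -3847/875 + 91905985600 = 80417737396153/875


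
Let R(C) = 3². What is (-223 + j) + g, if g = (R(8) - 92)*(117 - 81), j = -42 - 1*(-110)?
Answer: -3143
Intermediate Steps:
R(C) = 9
j = 68 (j = -42 + 110 = 68)
g = -2988 (g = (9 - 92)*(117 - 81) = -83*36 = -2988)
(-223 + j) + g = (-223 + 68) - 2988 = -155 - 2988 = -3143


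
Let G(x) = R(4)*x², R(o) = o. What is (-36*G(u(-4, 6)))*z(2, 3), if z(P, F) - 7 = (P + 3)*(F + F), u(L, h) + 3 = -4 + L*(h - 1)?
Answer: -3884112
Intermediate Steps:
u(L, h) = -7 + L*(-1 + h) (u(L, h) = -3 + (-4 + L*(h - 1)) = -3 + (-4 + L*(-1 + h)) = -7 + L*(-1 + h))
z(P, F) = 7 + 2*F*(3 + P) (z(P, F) = 7 + (P + 3)*(F + F) = 7 + (3 + P)*(2*F) = 7 + 2*F*(3 + P))
G(x) = 4*x²
(-36*G(u(-4, 6)))*z(2, 3) = (-144*(-7 - 1*(-4) - 4*6)²)*(7 + 6*3 + 2*3*2) = (-144*(-7 + 4 - 24)²)*(7 + 18 + 12) = -144*(-27)²*37 = -144*729*37 = -36*2916*37 = -104976*37 = -3884112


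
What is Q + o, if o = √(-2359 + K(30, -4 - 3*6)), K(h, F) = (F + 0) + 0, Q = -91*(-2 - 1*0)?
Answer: 182 + I*√2381 ≈ 182.0 + 48.795*I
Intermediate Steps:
Q = 182 (Q = -91*(-2 + 0) = -91*(-2) = 182)
K(h, F) = F (K(h, F) = F + 0 = F)
o = I*√2381 (o = √(-2359 + (-4 - 3*6)) = √(-2359 + (-4 - 18)) = √(-2359 - 22) = √(-2381) = I*√2381 ≈ 48.795*I)
Q + o = 182 + I*√2381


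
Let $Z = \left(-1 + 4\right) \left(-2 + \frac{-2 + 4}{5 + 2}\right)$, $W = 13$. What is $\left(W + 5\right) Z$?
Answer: $- \frac{648}{7} \approx -92.571$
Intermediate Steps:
$Z = - \frac{36}{7}$ ($Z = 3 \left(-2 + \frac{2}{7}\right) = 3 \left(- \frac{12}{7}\right) = - \frac{36}{7} \approx -5.1429$)
$\left(W + 5\right) Z = \left(13 + 5\right) \left(- \frac{36}{7}\right) = 18 \left(- \frac{36}{7}\right) = - \frac{648}{7}$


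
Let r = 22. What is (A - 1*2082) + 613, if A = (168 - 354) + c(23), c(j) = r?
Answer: -1633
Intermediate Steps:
c(j) = 22
A = -164 (A = (168 - 354) + 22 = -186 + 22 = -164)
(A - 1*2082) + 613 = (-164 - 1*2082) + 613 = (-164 - 2082) + 613 = -2246 + 613 = -1633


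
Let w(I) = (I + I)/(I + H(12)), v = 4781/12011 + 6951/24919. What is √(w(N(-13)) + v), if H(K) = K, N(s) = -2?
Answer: √620343700447916190/1496510545 ≈ 0.52630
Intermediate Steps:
v = 202626200/299302109 (v = 4781*(1/12011) + 6951*(1/24919) = 4781/12011 + 6951/24919 = 202626200/299302109 ≈ 0.67700)
w(I) = 2*I/(12 + I) (w(I) = (I + I)/(I + 12) = (2*I)/(12 + I) = 2*I/(12 + I))
√(w(N(-13)) + v) = √(2*(-2)/(12 - 2) + 202626200/299302109) = √(2*(-2)/10 + 202626200/299302109) = √(2*(-2)*(⅒) + 202626200/299302109) = √(-⅖ + 202626200/299302109) = √(414526782/1496510545) = √620343700447916190/1496510545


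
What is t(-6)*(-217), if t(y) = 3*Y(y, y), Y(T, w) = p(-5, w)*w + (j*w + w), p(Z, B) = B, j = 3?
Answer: -7812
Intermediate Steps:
Y(T, w) = w² + 4*w (Y(T, w) = w*w + (3*w + w) = w² + 4*w)
t(y) = 3*y*(4 + y) (t(y) = 3*(y*(4 + y)) = 3*y*(4 + y))
t(-6)*(-217) = (3*(-6)*(4 - 6))*(-217) = (3*(-6)*(-2))*(-217) = 36*(-217) = -7812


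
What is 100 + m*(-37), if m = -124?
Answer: 4688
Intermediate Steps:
100 + m*(-37) = 100 - 124*(-37) = 100 + 4588 = 4688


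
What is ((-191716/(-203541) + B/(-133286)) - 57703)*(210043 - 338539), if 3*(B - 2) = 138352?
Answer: 33524993687025980448/4521527621 ≈ 7.4145e+9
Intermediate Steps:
B = 138358/3 (B = 2 + (⅓)*138352 = 2 + 138352/3 = 138358/3 ≈ 46119.)
((-191716/(-203541) + B/(-133286)) - 57703)*(210043 - 338539) = ((-191716/(-203541) + (138358/3)/(-133286)) - 57703)*(210043 - 338539) = ((-191716*(-1/203541) + (138358/3)*(-1/133286)) - 57703)*(-128496) = ((191716/203541 - 69179/199929) - 57703)*(-128496) = (2694313925/4521527621 - 57703)*(-128496) = -260903014000638/4521527621*(-128496) = 33524993687025980448/4521527621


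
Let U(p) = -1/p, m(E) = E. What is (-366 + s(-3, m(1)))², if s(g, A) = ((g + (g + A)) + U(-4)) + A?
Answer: 2187441/16 ≈ 1.3672e+5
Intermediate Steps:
s(g, A) = ¼ + 2*A + 2*g (s(g, A) = ((g + (g + A)) - 1/(-4)) + A = ((g + (A + g)) - 1*(-¼)) + A = ((A + 2*g) + ¼) + A = (¼ + A + 2*g) + A = ¼ + 2*A + 2*g)
(-366 + s(-3, m(1)))² = (-366 + (¼ + 2*1 + 2*(-3)))² = (-366 + (¼ + 2 - 6))² = (-366 - 15/4)² = (-1479/4)² = 2187441/16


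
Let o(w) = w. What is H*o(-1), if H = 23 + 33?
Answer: -56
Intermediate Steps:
H = 56
H*o(-1) = 56*(-1) = -56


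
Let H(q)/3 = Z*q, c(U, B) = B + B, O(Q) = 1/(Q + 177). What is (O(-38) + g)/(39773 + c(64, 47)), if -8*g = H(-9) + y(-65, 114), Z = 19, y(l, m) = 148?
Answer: 50743/44332104 ≈ 0.0011446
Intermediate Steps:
O(Q) = 1/(177 + Q)
c(U, B) = 2*B
H(q) = 57*q (H(q) = 3*(19*q) = 57*q)
g = 365/8 (g = -(57*(-9) + 148)/8 = -(-513 + 148)/8 = -⅛*(-365) = 365/8 ≈ 45.625)
(O(-38) + g)/(39773 + c(64, 47)) = (1/(177 - 38) + 365/8)/(39773 + 2*47) = (1/139 + 365/8)/(39773 + 94) = (1/139 + 365/8)/39867 = (50743/1112)*(1/39867) = 50743/44332104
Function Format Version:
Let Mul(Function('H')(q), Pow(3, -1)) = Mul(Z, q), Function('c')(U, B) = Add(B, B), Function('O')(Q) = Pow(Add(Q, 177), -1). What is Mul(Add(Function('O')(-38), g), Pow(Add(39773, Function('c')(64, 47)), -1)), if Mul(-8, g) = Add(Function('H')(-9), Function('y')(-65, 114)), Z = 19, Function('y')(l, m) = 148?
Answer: Rational(50743, 44332104) ≈ 0.0011446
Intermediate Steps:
Function('O')(Q) = Pow(Add(177, Q), -1)
Function('c')(U, B) = Mul(2, B)
Function('H')(q) = Mul(57, q) (Function('H')(q) = Mul(3, Mul(19, q)) = Mul(57, q))
g = Rational(365, 8) (g = Mul(Rational(-1, 8), Add(Mul(57, -9), 148)) = Mul(Rational(-1, 8), Add(-513, 148)) = Mul(Rational(-1, 8), -365) = Rational(365, 8) ≈ 45.625)
Mul(Add(Function('O')(-38), g), Pow(Add(39773, Function('c')(64, 47)), -1)) = Mul(Add(Pow(Add(177, -38), -1), Rational(365, 8)), Pow(Add(39773, Mul(2, 47)), -1)) = Mul(Add(Pow(139, -1), Rational(365, 8)), Pow(Add(39773, 94), -1)) = Mul(Add(Rational(1, 139), Rational(365, 8)), Pow(39867, -1)) = Mul(Rational(50743, 1112), Rational(1, 39867)) = Rational(50743, 44332104)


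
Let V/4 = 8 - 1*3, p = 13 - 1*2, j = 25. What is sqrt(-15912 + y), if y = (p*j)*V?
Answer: 2*I*sqrt(2603) ≈ 102.04*I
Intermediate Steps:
p = 11 (p = 13 - 2 = 11)
V = 20 (V = 4*(8 - 1*3) = 4*(8 - 3) = 4*5 = 20)
y = 5500 (y = (11*25)*20 = 275*20 = 5500)
sqrt(-15912 + y) = sqrt(-15912 + 5500) = sqrt(-10412) = 2*I*sqrt(2603)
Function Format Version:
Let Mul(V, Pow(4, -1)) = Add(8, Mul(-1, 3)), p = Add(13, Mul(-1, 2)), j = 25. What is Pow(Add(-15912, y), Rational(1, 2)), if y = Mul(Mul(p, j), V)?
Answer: Mul(2, I, Pow(2603, Rational(1, 2))) ≈ Mul(102.04, I)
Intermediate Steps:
p = 11 (p = Add(13, -2) = 11)
V = 20 (V = Mul(4, Add(8, Mul(-1, 3))) = Mul(4, Add(8, -3)) = Mul(4, 5) = 20)
y = 5500 (y = Mul(Mul(11, 25), 20) = Mul(275, 20) = 5500)
Pow(Add(-15912, y), Rational(1, 2)) = Pow(Add(-15912, 5500), Rational(1, 2)) = Pow(-10412, Rational(1, 2)) = Mul(2, I, Pow(2603, Rational(1, 2)))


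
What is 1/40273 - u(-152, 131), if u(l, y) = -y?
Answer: 5275764/40273 ≈ 131.00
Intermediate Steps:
1/40273 - u(-152, 131) = 1/40273 - (-1)*131 = 1/40273 - 1*(-131) = 1/40273 + 131 = 5275764/40273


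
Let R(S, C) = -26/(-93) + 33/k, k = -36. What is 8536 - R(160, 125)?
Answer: 1058543/124 ≈ 8536.6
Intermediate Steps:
R(S, C) = -79/124 (R(S, C) = -26/(-93) + 33/(-36) = -26*(-1/93) + 33*(-1/36) = 26/93 - 11/12 = -79/124)
8536 - R(160, 125) = 8536 - 1*(-79/124) = 8536 + 79/124 = 1058543/124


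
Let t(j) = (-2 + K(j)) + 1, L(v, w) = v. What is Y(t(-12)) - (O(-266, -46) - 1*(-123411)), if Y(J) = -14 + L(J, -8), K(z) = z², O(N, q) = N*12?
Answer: -120090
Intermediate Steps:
O(N, q) = 12*N
t(j) = -1 + j² (t(j) = (-2 + j²) + 1 = -1 + j²)
Y(J) = -14 + J
Y(t(-12)) - (O(-266, -46) - 1*(-123411)) = (-14 + (-1 + (-12)²)) - (12*(-266) - 1*(-123411)) = (-14 + (-1 + 144)) - (-3192 + 123411) = (-14 + 143) - 1*120219 = 129 - 120219 = -120090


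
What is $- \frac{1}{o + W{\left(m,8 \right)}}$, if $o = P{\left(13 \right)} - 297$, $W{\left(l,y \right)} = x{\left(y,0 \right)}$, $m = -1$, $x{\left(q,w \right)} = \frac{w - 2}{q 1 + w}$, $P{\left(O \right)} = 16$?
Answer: $\frac{4}{1125} \approx 0.0035556$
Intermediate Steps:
$x{\left(q,w \right)} = \frac{-2 + w}{q + w}$
$W{\left(l,y \right)} = - \frac{2}{y}$ ($W{\left(l,y \right)} = \frac{-2 + 0}{y + 0} = \frac{1}{y} \left(-2\right) = - \frac{2}{y}$)
$o = -281$ ($o = 16 - 297 = -281$)
$- \frac{1}{o + W{\left(m,8 \right)}} = - \frac{1}{-281 - \frac{2}{8}} = - \frac{1}{-281 - \frac{1}{4}} = - \frac{1}{- \frac{1125}{4}} = \left(-1\right) \left(- \frac{4}{1125}\right) = \frac{4}{1125}$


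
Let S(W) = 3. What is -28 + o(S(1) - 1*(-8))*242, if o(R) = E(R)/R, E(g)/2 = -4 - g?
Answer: -688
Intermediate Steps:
E(g) = -8 - 2*g (E(g) = 2*(-4 - g) = -8 - 2*g)
o(R) = (-8 - 2*R)/R
-28 + o(S(1) - 1*(-8))*242 = -28 + (-2 - 8/(3 - 1*(-8)))*242 = -28 + (-2 - 8/(3 + 8))*242 = -28 + (-2 - 8/11)*242 = -28 - 30/11*242 = -28 - 660 = -688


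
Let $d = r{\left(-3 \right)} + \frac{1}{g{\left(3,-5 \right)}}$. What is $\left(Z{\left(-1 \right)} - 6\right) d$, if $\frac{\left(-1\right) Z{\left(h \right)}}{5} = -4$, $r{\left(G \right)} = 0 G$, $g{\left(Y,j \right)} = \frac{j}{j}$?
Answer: $14$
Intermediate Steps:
$g{\left(Y,j \right)} = 1$
$r{\left(G \right)} = 0$
$Z{\left(h \right)} = 20$ ($Z{\left(h \right)} = \left(-5\right) \left(-4\right) = 20$)
$d = 1$ ($d = 0 + 1^{-1} = 0 + 1 = 1$)
$\left(Z{\left(-1 \right)} - 6\right) d = \left(20 - 6\right) 1 = 14 \cdot 1 = 14$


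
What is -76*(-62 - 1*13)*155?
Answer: 883500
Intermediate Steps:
-76*(-62 - 1*13)*155 = -76*(-62 - 13)*155 = -76*(-75)*155 = 5700*155 = 883500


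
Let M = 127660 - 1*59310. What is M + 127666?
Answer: 196016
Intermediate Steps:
M = 68350 (M = 127660 - 59310 = 68350)
M + 127666 = 68350 + 127666 = 196016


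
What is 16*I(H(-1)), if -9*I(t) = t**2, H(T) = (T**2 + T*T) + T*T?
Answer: -16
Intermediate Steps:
H(T) = 3*T**2 (H(T) = (T**2 + T**2) + T**2 = 2*T**2 + T**2 = 3*T**2)
I(t) = -t**2/9
16*I(H(-1)) = 16*(-(3*(-1)**2)**2/9) = 16*(-(3*1)**2/9) = 16*(-1/9*3**2) = 16*(-1/9*9) = 16*(-1) = -16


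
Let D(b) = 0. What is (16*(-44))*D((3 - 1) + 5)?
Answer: 0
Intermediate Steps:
(16*(-44))*D((3 - 1) + 5) = (16*(-44))*0 = -704*0 = 0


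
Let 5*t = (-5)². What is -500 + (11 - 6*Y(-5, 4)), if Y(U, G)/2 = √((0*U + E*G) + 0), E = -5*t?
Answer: -489 - 120*I ≈ -489.0 - 120.0*I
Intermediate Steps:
t = 5 (t = (⅕)*(-5)² = (⅕)*25 = 5)
E = -25 (E = -5*5 = -25)
Y(U, G) = 10*√(-G) (Y(U, G) = 2*√((0*U - 25*G) + 0) = 2*√((0 - 25*G) + 0) = 2*√(-25*G + 0) = 2*√(-25*G) = 2*(5*√(-G)) = 10*√(-G))
-500 + (11 - 6*Y(-5, 4)) = -500 + (11 - 60*√(-1*4)) = -500 + (11 - 60*√(-4)) = -500 + (11 - 60*2*I) = -500 + (11 - 120*I) = -489 - 120*I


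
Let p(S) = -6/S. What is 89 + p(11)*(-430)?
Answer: 3559/11 ≈ 323.55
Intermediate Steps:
89 + p(11)*(-430) = 89 - 6/11*(-430) = 89 + 2580/11 = 3559/11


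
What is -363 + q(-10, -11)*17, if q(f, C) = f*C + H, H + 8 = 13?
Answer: 1592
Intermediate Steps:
H = 5 (H = -8 + 13 = 5)
q(f, C) = 5 + C*f (q(f, C) = f*C + 5 = C*f + 5 = 5 + C*f)
-363 + q(-10, -11)*17 = -363 + (5 - 11*(-10))*17 = -363 + (5 + 110)*17 = -363 + 115*17 = -363 + 1955 = 1592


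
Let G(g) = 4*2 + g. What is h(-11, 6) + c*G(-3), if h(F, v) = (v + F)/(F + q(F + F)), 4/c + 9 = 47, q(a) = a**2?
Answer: 4635/8987 ≈ 0.51575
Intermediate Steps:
c = 2/19 (c = 4/(-9 + 47) = 4/38 = 4*(1/38) = 2/19 ≈ 0.10526)
G(g) = 8 + g
h(F, v) = (F + v)/(F + 4*F**2) (h(F, v) = (v + F)/(F + (F + F)**2) = (F + v)/(F + (2*F)**2) = (F + v)/(F + 4*F**2))
h(-11, 6) + c*G(-3) = (-11 + 6)/((-11)*(1 + 4*(-11))) + 2*(8 - 3)/19 = -1/11*(-5)/(1 - 44) + (2/19)*5 = -1/11*(-5)/(-43) + 10/19 = -1/11*(-1/43)*(-5) + 10/19 = -5/473 + 10/19 = 4635/8987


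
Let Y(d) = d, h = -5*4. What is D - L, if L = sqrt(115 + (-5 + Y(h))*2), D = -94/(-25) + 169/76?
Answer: 11369/1900 - sqrt(65) ≈ -2.0786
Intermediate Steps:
h = -20
D = 11369/1900 (D = -94*(-1/25) + 169*(1/76) = 94/25 + 169/76 = 11369/1900 ≈ 5.9837)
L = sqrt(65) (L = sqrt(115 + (-5 - 20)*2) = sqrt(115 - 25*2) = sqrt(115 - 50) = sqrt(65) ≈ 8.0623)
D - L = 11369/1900 - sqrt(65)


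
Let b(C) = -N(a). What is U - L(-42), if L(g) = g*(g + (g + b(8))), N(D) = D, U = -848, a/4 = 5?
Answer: -5216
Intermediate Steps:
a = 20 (a = 4*5 = 20)
b(C) = -20 (b(C) = -1*20 = -20)
L(g) = g*(-20 + 2*g) (L(g) = g*(g + (g - 20)) = g*(g + (-20 + g)) = g*(-20 + 2*g))
U - L(-42) = -848 - 2*(-42)*(-10 - 42) = -848 - 2*(-42)*(-52) = -848 - 1*4368 = -848 - 4368 = -5216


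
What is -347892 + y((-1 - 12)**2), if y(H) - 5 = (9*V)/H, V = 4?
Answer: -58792867/169 ≈ -3.4789e+5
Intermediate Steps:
y(H) = 5 + 36/H (y(H) = 5 + (9*4)/H = 5 + 36/H)
-347892 + y((-1 - 12)**2) = -347892 + (5 + 36/((-1 - 12)**2)) = -347892 + (5 + 36/((-13)**2)) = -347892 + (5 + 36/169) = -347892 + 881/169 = -58792867/169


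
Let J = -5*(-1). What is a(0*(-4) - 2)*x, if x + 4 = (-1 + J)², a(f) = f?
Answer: -24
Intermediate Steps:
J = 5
x = 12 (x = -4 + (-1 + 5)² = -4 + 4² = -4 + 16 = 12)
a(0*(-4) - 2)*x = (0*(-4) - 2)*12 = (0 - 2)*12 = -2*12 = -24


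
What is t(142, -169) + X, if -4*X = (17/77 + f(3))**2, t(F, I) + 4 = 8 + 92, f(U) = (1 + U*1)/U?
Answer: 20361743/213444 ≈ 95.396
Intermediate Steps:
f(U) = (1 + U)/U
t(F, I) = 96 (t(F, I) = -4 + (8 + 92) = -4 + 100 = 96)
X = -128881/213444 (X = -(17/77 + (1 + 3)/3)**2/4 = -(17*(1/77) + (1/3)*4)**2/4 = -(17/77 + 4/3)**2/4 = -(359/231)**2/4 = -1/4*128881/53361 = -128881/213444 ≈ -0.60382)
t(142, -169) + X = 96 - 128881/213444 = 20361743/213444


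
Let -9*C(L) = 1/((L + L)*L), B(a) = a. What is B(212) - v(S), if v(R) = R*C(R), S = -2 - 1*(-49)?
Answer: 179353/846 ≈ 212.00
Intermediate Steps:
C(L) = -1/(18*L²) (C(L) = -1/(9*(L + L)*L) = -1/(9*(2*L)*L) = -1/(2*L)/(9*L) = -1/(18*L²))
S = 47 (S = -2 + 49 = 47)
v(R) = -1/(18*R) (v(R) = R*(-1/(18*R²)) = -1/(18*R))
B(212) - v(S) = 212 - (-1)/(18*47) = 212 - 1*(-1/846) = 212 + 1/846 = 179353/846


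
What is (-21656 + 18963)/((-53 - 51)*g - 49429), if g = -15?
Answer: 2693/47869 ≈ 0.056258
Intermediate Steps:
(-21656 + 18963)/((-53 - 51)*g - 49429) = (-21656 + 18963)/((-53 - 51)*(-15) - 49429) = -2693/(-104*(-15) - 49429) = -2693/(1560 - 49429) = -2693/(-47869) = -2693*(-1/47869) = 2693/47869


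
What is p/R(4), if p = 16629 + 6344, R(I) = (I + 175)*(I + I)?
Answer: 22973/1432 ≈ 16.043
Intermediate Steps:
R(I) = 2*I*(175 + I) (R(I) = (175 + I)*(2*I) = 2*I*(175 + I))
p = 22973
p/R(4) = 22973/((2*4*(175 + 4))) = 22973/((2*4*179)) = 22973/1432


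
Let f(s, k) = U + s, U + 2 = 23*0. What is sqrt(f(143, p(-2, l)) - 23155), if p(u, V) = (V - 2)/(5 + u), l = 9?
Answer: I*sqrt(23014) ≈ 151.7*I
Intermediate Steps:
U = -2 (U = -2 + 23*0 = -2 + 0 = -2)
p(u, V) = (-2 + V)/(5 + u)
f(s, k) = -2 + s
sqrt(f(143, p(-2, l)) - 23155) = sqrt((-2 + 143) - 23155) = sqrt(141 - 23155) = sqrt(-23014) = I*sqrt(23014)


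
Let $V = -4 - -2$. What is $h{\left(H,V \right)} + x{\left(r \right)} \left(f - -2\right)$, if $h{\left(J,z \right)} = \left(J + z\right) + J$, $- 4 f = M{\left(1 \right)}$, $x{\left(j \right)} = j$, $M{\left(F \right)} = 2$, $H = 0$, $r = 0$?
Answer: $-2$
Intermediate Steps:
$V = -2$ ($V = -4 + 2 = -2$)
$f = - \frac{1}{2}$ ($f = \left(- \frac{1}{4}\right) 2 = - \frac{1}{2} \approx -0.5$)
$h{\left(J,z \right)} = z + 2 J$
$h{\left(H,V \right)} + x{\left(r \right)} \left(f - -2\right) = \left(-2 + 2 \cdot 0\right) + 0 \left(- \frac{1}{2} - -2\right) = \left(-2 + 0\right) + 0 \left(- \frac{1}{2} + 2\right) = -2 + 0 \cdot \frac{3}{2} = -2 + 0 = -2$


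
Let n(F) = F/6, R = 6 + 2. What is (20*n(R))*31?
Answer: 2480/3 ≈ 826.67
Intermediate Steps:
R = 8
n(F) = F/6 (n(F) = F*(⅙) = F/6)
(20*n(R))*31 = (20*((⅙)*8))*31 = (20*(4/3))*31 = (80/3)*31 = 2480/3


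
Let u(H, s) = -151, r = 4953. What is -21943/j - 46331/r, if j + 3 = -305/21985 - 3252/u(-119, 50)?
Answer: -72729980888365/60911954376 ≈ -1194.0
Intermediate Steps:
j = 12297992/663947 (j = -3 + (-305/21985 - 3252/(-151)) = -3 + (-305*1/21985 - 3252*(-1/151)) = -3 + (-61/4397 + 3252/151) = -3 + 14289833/663947 = 12297992/663947 ≈ 18.523)
-21943/j - 46331/r = -21943/12297992/663947 - 46331/4953 = -21943*663947/12297992 - 46331*1/4953 = -14568989021/12297992 - 46331/4953 = -72729980888365/60911954376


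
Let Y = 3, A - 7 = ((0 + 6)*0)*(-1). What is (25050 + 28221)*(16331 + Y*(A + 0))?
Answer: 871087392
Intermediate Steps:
A = 7 (A = 7 + ((0 + 6)*0)*(-1) = 7 + (6*0)*(-1) = 7 + 0*(-1) = 7 + 0 = 7)
(25050 + 28221)*(16331 + Y*(A + 0)) = (25050 + 28221)*(16331 + 3*(7 + 0)) = 53271*(16331 + 3*7) = 53271*(16331 + 21) = 53271*16352 = 871087392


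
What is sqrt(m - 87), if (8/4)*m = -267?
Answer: 21*I*sqrt(2)/2 ≈ 14.849*I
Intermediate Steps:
m = -267/2 (m = (1/2)*(-267) = -267/2 ≈ -133.50)
sqrt(m - 87) = sqrt(-267/2 - 87) = sqrt(-441/2) = 21*I*sqrt(2)/2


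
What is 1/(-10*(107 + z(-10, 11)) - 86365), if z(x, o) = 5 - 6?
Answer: -1/87425 ≈ -1.1438e-5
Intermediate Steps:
z(x, o) = -1
1/(-10*(107 + z(-10, 11)) - 86365) = 1/(-10*(107 - 1) - 86365) = 1/(-10*106 - 86365) = 1/(-1060 - 86365) = 1/(-87425) = -1/87425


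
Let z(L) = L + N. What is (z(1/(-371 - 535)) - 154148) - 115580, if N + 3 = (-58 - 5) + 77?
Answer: -244363603/906 ≈ -2.6972e+5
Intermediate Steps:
N = 11 (N = -3 + ((-58 - 5) + 77) = -3 + (-63 + 77) = -3 + 14 = 11)
z(L) = 11 + L (z(L) = L + 11 = 11 + L)
(z(1/(-371 - 535)) - 154148) - 115580 = ((11 + 1/(-371 - 535)) - 154148) - 115580 = ((11 + 1/(-906)) - 154148) - 115580 = ((11 - 1/906) - 154148) - 115580 = (9965/906 - 154148) - 115580 = -139648123/906 - 115580 = -244363603/906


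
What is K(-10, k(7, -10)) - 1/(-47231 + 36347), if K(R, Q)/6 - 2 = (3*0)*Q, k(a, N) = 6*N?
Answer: 130609/10884 ≈ 12.000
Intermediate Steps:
K(R, Q) = 12 (K(R, Q) = 12 + 6*((3*0)*Q) = 12 + 6*(0*Q) = 12 + 6*0 = 12 + 0 = 12)
K(-10, k(7, -10)) - 1/(-47231 + 36347) = 12 - 1/(-47231 + 36347) = 12 - 1/(-10884) = 12 - 1*(-1/10884) = 12 + 1/10884 = 130609/10884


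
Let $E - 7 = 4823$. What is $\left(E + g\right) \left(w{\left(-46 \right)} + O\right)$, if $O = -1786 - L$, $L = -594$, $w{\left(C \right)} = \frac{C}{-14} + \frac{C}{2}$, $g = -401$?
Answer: $- \frac{37566778}{7} \approx -5.3667 \cdot 10^{6}$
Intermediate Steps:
$w{\left(C \right)} = \frac{3 C}{7}$ ($w{\left(C \right)} = C \left(- \frac{1}{14}\right) + C \frac{1}{2} = - \frac{C}{14} + \frac{C}{2} = \frac{3 C}{7}$)
$E = 4830$ ($E = 7 + 4823 = 4830$)
$O = -1192$ ($O = -1786 - -594 = -1786 + 594 = -1192$)
$\left(E + g\right) \left(w{\left(-46 \right)} + O\right) = \left(4830 - 401\right) \left(\frac{3}{7} \left(-46\right) - 1192\right) = 4429 \left(- \frac{138}{7} - 1192\right) = 4429 \left(- \frac{8482}{7}\right) = - \frac{37566778}{7}$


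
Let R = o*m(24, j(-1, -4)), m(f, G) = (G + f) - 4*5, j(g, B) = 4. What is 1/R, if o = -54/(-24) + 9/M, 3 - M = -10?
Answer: 13/306 ≈ 0.042484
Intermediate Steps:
M = 13 (M = 3 - 1*(-10) = 3 + 10 = 13)
m(f, G) = -20 + G + f (m(f, G) = (G + f) - 20 = -20 + G + f)
o = 153/52 (o = -54/(-24) + 9/13 = -54*(-1/24) + 9*(1/13) = 9/4 + 9/13 = 153/52 ≈ 2.9423)
R = 306/13 (R = 153*(-20 + 4 + 24)/52 = (153/52)*8 = 306/13 ≈ 23.538)
1/R = 1/(306/13) = 13/306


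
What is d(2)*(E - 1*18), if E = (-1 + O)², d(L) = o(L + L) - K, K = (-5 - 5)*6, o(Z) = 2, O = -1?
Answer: -868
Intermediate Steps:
K = -60 (K = -10*6 = -60)
d(L) = 62 (d(L) = 2 - 1*(-60) = 2 + 60 = 62)
E = 4 (E = (-1 - 1)² = (-2)² = 4)
d(2)*(E - 1*18) = 62*(4 - 1*18) = 62*(4 - 18) = 62*(-14) = -868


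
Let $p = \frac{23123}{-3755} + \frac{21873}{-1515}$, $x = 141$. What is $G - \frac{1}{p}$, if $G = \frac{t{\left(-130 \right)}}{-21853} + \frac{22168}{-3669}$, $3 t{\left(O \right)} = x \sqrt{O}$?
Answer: $- \frac{171761963357}{28658426916} - \frac{47 i \sqrt{130}}{21853} \approx -5.9934 - 0.024522 i$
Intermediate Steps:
$p = - \frac{7810964}{379255}$ ($p = 23123 \left(- \frac{1}{3755}\right) + 21873 \left(- \frac{1}{1515}\right) = - \frac{23123}{3755} - \frac{7291}{505} = - \frac{7810964}{379255} \approx -20.596$)
$t{\left(O \right)} = 47 \sqrt{O}$ ($t{\left(O \right)} = \frac{141 \sqrt{O}}{3} = 47 \sqrt{O}$)
$G = - \frac{22168}{3669} - \frac{47 i \sqrt{130}}{21853}$ ($G = \frac{47 \sqrt{-130}}{-21853} + \frac{22168}{-3669} = 47 i \sqrt{130} \left(- \frac{1}{21853}\right) + 22168 \left(- \frac{1}{3669}\right) = 47 i \sqrt{130} \left(- \frac{1}{21853}\right) - \frac{22168}{3669} = - \frac{47 i \sqrt{130}}{21853} - \frac{22168}{3669} = - \frac{22168}{3669} - \frac{47 i \sqrt{130}}{21853} \approx -6.042 - 0.024522 i$)
$G - \frac{1}{p} = \left(- \frac{22168}{3669} - \frac{47 i \sqrt{130}}{21853}\right) - \frac{1}{- \frac{7810964}{379255}} = \left(- \frac{22168}{3669} - \frac{47 i \sqrt{130}}{21853}\right) - - \frac{379255}{7810964} = \left(- \frac{22168}{3669} - \frac{47 i \sqrt{130}}{21853}\right) + \frac{379255}{7810964} = - \frac{171761963357}{28658426916} - \frac{47 i \sqrt{130}}{21853}$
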